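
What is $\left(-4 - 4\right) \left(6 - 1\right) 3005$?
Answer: $-120200$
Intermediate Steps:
$\left(-4 - 4\right) \left(6 - 1\right) 3005 = - 8 \left(6 - 1\right) 3005 = \left(-8\right) 5 \cdot 3005 = \left(-40\right) 3005 = -120200$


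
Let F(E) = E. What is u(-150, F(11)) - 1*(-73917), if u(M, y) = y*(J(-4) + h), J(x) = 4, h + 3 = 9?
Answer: 74027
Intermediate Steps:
h = 6 (h = -3 + 9 = 6)
u(M, y) = 10*y (u(M, y) = y*(4 + 6) = y*10 = 10*y)
u(-150, F(11)) - 1*(-73917) = 10*11 - 1*(-73917) = 110 + 73917 = 74027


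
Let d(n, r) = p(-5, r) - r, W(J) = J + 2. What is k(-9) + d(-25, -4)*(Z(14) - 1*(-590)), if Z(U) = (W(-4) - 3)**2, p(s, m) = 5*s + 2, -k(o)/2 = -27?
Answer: -11631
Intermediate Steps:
k(o) = 54 (k(o) = -2*(-27) = 54)
W(J) = 2 + J
p(s, m) = 2 + 5*s
Z(U) = 25 (Z(U) = ((2 - 4) - 3)**2 = (-2 - 3)**2 = (-5)**2 = 25)
d(n, r) = -23 - r (d(n, r) = (2 + 5*(-5)) - r = (2 - 25) - r = -23 - r)
k(-9) + d(-25, -4)*(Z(14) - 1*(-590)) = 54 + (-23 - 1*(-4))*(25 - 1*(-590)) = 54 + (-23 + 4)*(25 + 590) = 54 - 19*615 = 54 - 11685 = -11631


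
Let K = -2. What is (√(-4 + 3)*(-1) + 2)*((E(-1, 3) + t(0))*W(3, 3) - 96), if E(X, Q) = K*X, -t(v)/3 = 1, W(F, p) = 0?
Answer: -192 + 96*I ≈ -192.0 + 96.0*I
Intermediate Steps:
t(v) = -3 (t(v) = -3*1 = -3)
E(X, Q) = -2*X
(√(-4 + 3)*(-1) + 2)*((E(-1, 3) + t(0))*W(3, 3) - 96) = (√(-4 + 3)*(-1) + 2)*((-2*(-1) - 3)*0 - 96) = (√(-1)*(-1) + 2)*((2 - 3)*0 - 96) = (I*(-1) + 2)*(-1*0 - 96) = (-I + 2)*(0 - 96) = (2 - I)*(-96) = -192 + 96*I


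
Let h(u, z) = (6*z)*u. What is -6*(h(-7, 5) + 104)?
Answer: 636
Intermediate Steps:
h(u, z) = 6*u*z
-6*(h(-7, 5) + 104) = -6*(6*(-7)*5 + 104) = -6*(-210 + 104) = -6*(-106) = 636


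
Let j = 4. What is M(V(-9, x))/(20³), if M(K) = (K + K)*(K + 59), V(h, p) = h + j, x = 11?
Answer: -27/400 ≈ -0.067500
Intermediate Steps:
V(h, p) = 4 + h (V(h, p) = h + 4 = 4 + h)
M(K) = 2*K*(59 + K) (M(K) = (2*K)*(59 + K) = 2*K*(59 + K))
M(V(-9, x))/(20³) = (2*(4 - 9)*(59 + (4 - 9)))/(20³) = (2*(-5)*(59 - 5))/8000 = (2*(-5)*54)*(1/8000) = -540*1/8000 = -27/400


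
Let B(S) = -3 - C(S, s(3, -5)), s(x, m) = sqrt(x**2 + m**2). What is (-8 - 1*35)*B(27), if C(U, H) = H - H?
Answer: 129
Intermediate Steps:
s(x, m) = sqrt(m**2 + x**2)
C(U, H) = 0
B(S) = -3 (B(S) = -3 - 1*0 = -3 + 0 = -3)
(-8 - 1*35)*B(27) = (-8 - 1*35)*(-3) = (-8 - 35)*(-3) = -43*(-3) = 129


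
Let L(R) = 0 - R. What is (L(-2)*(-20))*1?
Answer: -40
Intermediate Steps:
L(R) = -R
(L(-2)*(-20))*1 = (-1*(-2)*(-20))*1 = (2*(-20))*1 = -40*1 = -40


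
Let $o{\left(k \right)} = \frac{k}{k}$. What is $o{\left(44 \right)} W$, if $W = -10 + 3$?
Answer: $-7$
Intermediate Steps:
$o{\left(k \right)} = 1$
$W = -7$
$o{\left(44 \right)} W = 1 \left(-7\right) = -7$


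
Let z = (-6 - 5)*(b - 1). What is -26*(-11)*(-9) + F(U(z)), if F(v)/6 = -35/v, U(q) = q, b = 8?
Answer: -28284/11 ≈ -2571.3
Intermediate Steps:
z = -77 (z = (-6 - 5)*(8 - 1) = -11*7 = -77)
F(v) = -210/v (F(v) = 6*(-35/v) = -210/v)
-26*(-11)*(-9) + F(U(z)) = -26*(-11)*(-9) - 210/(-77) = 286*(-9) - 210*(-1/77) = -2574 + 30/11 = -28284/11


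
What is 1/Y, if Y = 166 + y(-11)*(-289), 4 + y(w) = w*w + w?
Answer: -1/30468 ≈ -3.2821e-5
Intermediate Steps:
y(w) = -4 + w + w² (y(w) = -4 + (w*w + w) = -4 + (w² + w) = -4 + (w + w²) = -4 + w + w²)
Y = -30468 (Y = 166 + (-4 - 11 + (-11)²)*(-289) = 166 + (-4 - 11 + 121)*(-289) = 166 + 106*(-289) = 166 - 30634 = -30468)
1/Y = 1/(-30468) = -1/30468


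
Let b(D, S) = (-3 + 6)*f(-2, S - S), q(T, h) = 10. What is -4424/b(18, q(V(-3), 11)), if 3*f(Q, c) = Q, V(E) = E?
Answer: 2212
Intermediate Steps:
f(Q, c) = Q/3
b(D, S) = -2 (b(D, S) = (-3 + 6)*((1/3)*(-2)) = 3*(-2/3) = -2)
-4424/b(18, q(V(-3), 11)) = -4424/(-2) = -4424*(-1/2) = 2212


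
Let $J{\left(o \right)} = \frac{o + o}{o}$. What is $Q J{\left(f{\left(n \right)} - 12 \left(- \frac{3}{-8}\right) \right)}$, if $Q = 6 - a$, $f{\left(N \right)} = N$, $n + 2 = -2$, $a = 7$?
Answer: $-2$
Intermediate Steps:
$n = -4$ ($n = -2 - 2 = -4$)
$J{\left(o \right)} = 2$ ($J{\left(o \right)} = \frac{2 o}{o} = 2$)
$Q = -1$ ($Q = 6 - 7 = -1$)
$Q J{\left(f{\left(n \right)} - 12 \left(- \frac{3}{-8}\right) \right)} = \left(-1\right) 2 = -2$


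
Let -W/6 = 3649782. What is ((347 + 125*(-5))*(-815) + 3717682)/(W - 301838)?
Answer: -1972126/11100265 ≈ -0.17766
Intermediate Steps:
W = -21898692 (W = -6*3649782 = -21898692)
((347 + 125*(-5))*(-815) + 3717682)/(W - 301838) = ((347 + 125*(-5))*(-815) + 3717682)/(-21898692 - 301838) = ((347 - 625)*(-815) + 3717682)/(-22200530) = (-278*(-815) + 3717682)*(-1/22200530) = (226570 + 3717682)*(-1/22200530) = 3944252*(-1/22200530) = -1972126/11100265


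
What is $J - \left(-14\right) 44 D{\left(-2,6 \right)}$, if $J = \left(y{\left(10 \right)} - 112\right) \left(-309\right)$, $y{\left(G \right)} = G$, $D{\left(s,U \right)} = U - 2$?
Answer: $33982$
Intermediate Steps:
$D{\left(s,U \right)} = -2 + U$
$J = 31518$ ($J = \left(10 - 112\right) \left(-309\right) = \left(-102\right) \left(-309\right) = 31518$)
$J - \left(-14\right) 44 D{\left(-2,6 \right)} = 31518 - \left(-14\right) 44 \left(-2 + 6\right) = 31518 - \left(-616\right) 4 = 31518 - -2464 = 31518 + 2464 = 33982$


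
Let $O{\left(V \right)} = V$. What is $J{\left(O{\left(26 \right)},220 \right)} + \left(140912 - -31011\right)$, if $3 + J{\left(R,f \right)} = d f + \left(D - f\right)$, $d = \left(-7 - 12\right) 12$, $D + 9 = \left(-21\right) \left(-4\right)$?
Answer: $121615$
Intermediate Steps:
$D = 75$ ($D = -9 - -84 = -9 + 84 = 75$)
$d = -228$ ($d = \left(-19\right) 12 = -228$)
$J{\left(R,f \right)} = 72 - 229 f$ ($J{\left(R,f \right)} = -3 - \left(-75 + 229 f\right) = 72 - 229 f$)
$J{\left(O{\left(26 \right)},220 \right)} + \left(140912 - -31011\right) = \left(72 - 50380\right) + \left(140912 - -31011\right) = \left(72 - 50380\right) + \left(140912 + 31011\right) = -50308 + 171923 = 121615$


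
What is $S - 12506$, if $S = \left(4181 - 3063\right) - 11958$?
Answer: $-23346$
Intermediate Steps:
$S = -10840$ ($S = 1118 - 11958 = -10840$)
$S - 12506 = -10840 - 12506 = -23346$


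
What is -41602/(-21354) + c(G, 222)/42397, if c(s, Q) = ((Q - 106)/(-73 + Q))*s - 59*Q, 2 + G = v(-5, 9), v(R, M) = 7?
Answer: 110572037659/67448242581 ≈ 1.6394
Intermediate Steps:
G = 5 (G = -2 + 7 = 5)
c(s, Q) = -59*Q + s*(-106 + Q)/(-73 + Q) (c(s, Q) = ((-106 + Q)/(-73 + Q))*s - 59*Q = s*(-106 + Q)/(-73 + Q) - 59*Q = -59*Q + s*(-106 + Q)/(-73 + Q))
-41602/(-21354) + c(G, 222)/42397 = -41602/(-21354) + ((-106*5 - 59*222**2 + 4307*222 + 222*5)/(-73 + 222))/42397 = -41602*(-1/21354) + ((-530 - 59*49284 + 956154 + 1110)/149)*(1/42397) = 20801/10677 + ((-530 - 2907756 + 956154 + 1110)/149)*(1/42397) = 20801/10677 + ((1/149)*(-1951022))*(1/42397) = 20801/10677 - 1951022/149*1/42397 = 20801/10677 - 1951022/6317153 = 110572037659/67448242581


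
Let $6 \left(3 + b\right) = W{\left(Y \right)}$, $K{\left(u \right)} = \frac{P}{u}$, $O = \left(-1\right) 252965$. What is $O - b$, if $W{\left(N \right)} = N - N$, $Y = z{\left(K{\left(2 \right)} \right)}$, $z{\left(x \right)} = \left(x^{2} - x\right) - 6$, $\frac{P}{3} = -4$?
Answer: $-252962$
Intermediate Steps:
$P = -12$ ($P = 3 \left(-4\right) = -12$)
$O = -252965$
$K{\left(u \right)} = - \frac{12}{u}$
$z{\left(x \right)} = -6 + x^{2} - x$
$Y = 36$ ($Y = -6 + \left(- \frac{12}{2}\right)^{2} - - \frac{12}{2} = -6 + \left(\left(-12\right) \frac{1}{2}\right)^{2} - \left(-12\right) \frac{1}{2} = -6 + \left(-6\right)^{2} - -6 = -6 + 36 + 6 = 36$)
$W{\left(N \right)} = 0$
$b = -3$ ($b = -3 + \frac{1}{6} \cdot 0 = -3 + 0 = -3$)
$O - b = -252965 - -3 = -252965 + 3 = -252962$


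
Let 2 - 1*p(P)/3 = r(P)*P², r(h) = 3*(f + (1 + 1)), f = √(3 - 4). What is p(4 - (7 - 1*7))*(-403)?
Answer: 113646 + 58032*I ≈ 1.1365e+5 + 58032.0*I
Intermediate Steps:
f = I (f = √(-1) = I ≈ 1.0*I)
r(h) = 6 + 3*I (r(h) = 3*(I + (1 + 1)) = 3*(I + 2) = 3*(2 + I) = 6 + 3*I)
p(P) = 6 - 3*P²*(6 + 3*I) (p(P) = 6 - 3*(6 + 3*I)*P² = 6 - 3*P²*(6 + 3*I))
p(4 - (7 - 1*7))*(-403) = (6 + 9*(4 - (7 - 1*7))²*(-2 - I))*(-403) = (6 + 9*(4 - (7 - 7))²*(-2 - I))*(-403) = (6 + 9*(4 - 1*0)²*(-2 - I))*(-403) = (6 + 9*(4 + 0)²*(-2 - I))*(-403) = (6 + 9*4²*(-2 - I))*(-403) = (6 + 9*16*(-2 - I))*(-403) = (6 + (-288 - 144*I))*(-403) = (-282 - 144*I)*(-403) = 113646 + 58032*I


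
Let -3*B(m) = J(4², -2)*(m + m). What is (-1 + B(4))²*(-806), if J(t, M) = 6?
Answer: -232934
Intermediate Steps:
B(m) = -4*m (B(m) = -2*(m + m) = -2*2*m = -4*m)
(-1 + B(4))²*(-806) = (-1 - 4*4)²*(-806) = (-1 - 16)²*(-806) = (-17)²*(-806) = 289*(-806) = -232934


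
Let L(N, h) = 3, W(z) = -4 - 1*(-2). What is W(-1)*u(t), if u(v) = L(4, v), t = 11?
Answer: -6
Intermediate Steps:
W(z) = -2 (W(z) = -4 + 2 = -2)
u(v) = 3
W(-1)*u(t) = -2*3 = -6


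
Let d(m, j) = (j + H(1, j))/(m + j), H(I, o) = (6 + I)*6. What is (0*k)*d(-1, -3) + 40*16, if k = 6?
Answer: 640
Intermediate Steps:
H(I, o) = 36 + 6*I
d(m, j) = (42 + j)/(j + m) (d(m, j) = (j + (36 + 6*1))/(m + j) = (j + (36 + 6))/(j + m) = (j + 42)/(j + m) = (42 + j)/(j + m))
(0*k)*d(-1, -3) + 40*16 = (0*6)*((42 - 3)/(-3 - 1)) + 40*16 = 0*(39/(-4)) + 640 = 0*(-1/4*39) + 640 = 0*(-39/4) + 640 = 0 + 640 = 640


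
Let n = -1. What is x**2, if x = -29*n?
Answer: 841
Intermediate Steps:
x = 29 (x = -29*(-1) = 29)
x**2 = 29**2 = 841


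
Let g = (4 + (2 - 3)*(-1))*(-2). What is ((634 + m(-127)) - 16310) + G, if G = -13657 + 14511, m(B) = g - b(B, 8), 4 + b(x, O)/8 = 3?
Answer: -14824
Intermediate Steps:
g = -10 (g = (4 - 1*(-1))*(-2) = (4 + 1)*(-2) = 5*(-2) = -10)
b(x, O) = -8 (b(x, O) = -32 + 8*3 = -32 + 24 = -8)
m(B) = -2 (m(B) = -10 - 1*(-8) = -10 + 8 = -2)
G = 854
((634 + m(-127)) - 16310) + G = ((634 - 2) - 16310) + 854 = (632 - 16310) + 854 = -15678 + 854 = -14824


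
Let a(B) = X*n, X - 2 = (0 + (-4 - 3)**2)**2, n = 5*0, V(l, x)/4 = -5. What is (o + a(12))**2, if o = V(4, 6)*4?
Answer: 6400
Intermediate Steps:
V(l, x) = -20 (V(l, x) = 4*(-5) = -20)
o = -80 (o = -20*4 = -80)
n = 0
X = 2403 (X = 2 + (0 + (-4 - 3)**2)**2 = 2 + (0 + (-7)**2)**2 = 2 + (0 + 49)**2 = 2 + 49**2 = 2 + 2401 = 2403)
a(B) = 0 (a(B) = 2403*0 = 0)
(o + a(12))**2 = (-80 + 0)**2 = (-80)**2 = 6400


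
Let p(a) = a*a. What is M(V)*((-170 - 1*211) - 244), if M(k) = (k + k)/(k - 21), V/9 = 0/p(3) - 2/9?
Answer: -2500/23 ≈ -108.70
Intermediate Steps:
p(a) = a²
V = -2 (V = 9*(0/(3²) - 2/9) = 9*(0/9 - 2*⅑) = 9*(0*(⅑) - 2/9) = 9*(0 - 2/9) = 9*(-2/9) = -2)
M(k) = 2*k/(-21 + k) (M(k) = (2*k)/(-21 + k) = 2*k/(-21 + k))
M(V)*((-170 - 1*211) - 244) = (2*(-2)/(-21 - 2))*((-170 - 1*211) - 244) = (2*(-2)/(-23))*((-170 - 211) - 244) = (2*(-2)*(-1/23))*(-381 - 244) = (4/23)*(-625) = -2500/23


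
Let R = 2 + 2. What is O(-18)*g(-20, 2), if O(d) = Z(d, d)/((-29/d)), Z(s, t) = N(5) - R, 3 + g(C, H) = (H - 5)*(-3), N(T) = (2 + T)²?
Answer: 4860/29 ≈ 167.59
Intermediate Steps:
g(C, H) = 12 - 3*H (g(C, H) = -3 + (H - 5)*(-3) = -3 + (-5 + H)*(-3) = -3 + (15 - 3*H) = 12 - 3*H)
R = 4
Z(s, t) = 45 (Z(s, t) = (2 + 5)² - 1*4 = 7² - 4 = 49 - 4 = 45)
O(d) = -45*d/29 (O(d) = 45/((-29/d)) = 45*(-d/29) = -45*d/29)
O(-18)*g(-20, 2) = (-45/29*(-18))*(12 - 3*2) = 810*(12 - 6)/29 = (810/29)*6 = 4860/29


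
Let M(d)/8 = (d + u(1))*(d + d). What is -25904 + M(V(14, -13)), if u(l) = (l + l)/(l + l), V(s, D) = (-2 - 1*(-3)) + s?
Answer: -22064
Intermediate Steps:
V(s, D) = 1 + s (V(s, D) = (-2 + 3) + s = 1 + s)
u(l) = 1 (u(l) = (2*l)/((2*l)) = (2*l)*(1/(2*l)) = 1)
M(d) = 16*d*(1 + d) (M(d) = 8*((d + 1)*(d + d)) = 8*((1 + d)*(2*d)) = 8*(2*d*(1 + d)) = 16*d*(1 + d))
-25904 + M(V(14, -13)) = -25904 + 16*(1 + 14)*(1 + (1 + 14)) = -25904 + 16*15*(1 + 15) = -25904 + 16*15*16 = -25904 + 3840 = -22064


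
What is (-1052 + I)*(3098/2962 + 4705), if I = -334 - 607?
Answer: -13890520422/1481 ≈ -9.3792e+6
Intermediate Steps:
I = -941
(-1052 + I)*(3098/2962 + 4705) = (-1052 - 941)*(3098/2962 + 4705) = -1993*(3098*(1/2962) + 4705) = -1993*(1549/1481 + 4705) = -1993*6969654/1481 = -13890520422/1481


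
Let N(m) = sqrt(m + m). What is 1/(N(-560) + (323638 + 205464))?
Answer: 37793/19996351966 - I*sqrt(70)/69987231881 ≈ 1.89e-6 - 1.1954e-10*I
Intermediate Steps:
N(m) = sqrt(2)*sqrt(m) (N(m) = sqrt(2*m) = sqrt(2)*sqrt(m))
1/(N(-560) + (323638 + 205464)) = 1/(sqrt(2)*sqrt(-560) + (323638 + 205464)) = 1/(sqrt(2)*(4*I*sqrt(35)) + 529102) = 1/(4*I*sqrt(70) + 529102) = 1/(529102 + 4*I*sqrt(70))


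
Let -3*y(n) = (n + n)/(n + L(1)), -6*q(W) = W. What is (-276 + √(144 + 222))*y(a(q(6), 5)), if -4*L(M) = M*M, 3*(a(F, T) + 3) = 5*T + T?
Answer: 5152/27 - 56*√366/81 ≈ 177.59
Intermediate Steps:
q(W) = -W/6
a(F, T) = -3 + 2*T (a(F, T) = -3 + (5*T + T)/3 = -3 + (6*T)/3 = -3 + 2*T)
L(M) = -M²/4 (L(M) = -M*M/4 = -M²/4)
y(n) = -2*n/(3*(-¼ + n)) (y(n) = -(n + n)/(3*(n - ¼*1²)) = -2*n/(3*(n - ¼*1)) = -2*n/(3*(n - ¼)) = -2*n/(3*(-¼ + n)))
(-276 + √(144 + 222))*y(a(q(6), 5)) = (-276 + √(144 + 222))*(-8*(-3 + 2*5)/(-3 + 12*(-3 + 2*5))) = (-276 + √366)*(-8*(-3 + 10)/(-3 + 12*(-3 + 10))) = (-276 + √366)*(-8*7/(-3 + 12*7)) = (-276 + √366)*(-8*7/(-3 + 84)) = (-276 + √366)*(-8*7/81) = (-276 + √366)*(-8*7*1/81) = (-276 + √366)*(-56/81) = 5152/27 - 56*√366/81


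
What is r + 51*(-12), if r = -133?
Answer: -745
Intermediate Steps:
r + 51*(-12) = -133 + 51*(-12) = -133 - 612 = -745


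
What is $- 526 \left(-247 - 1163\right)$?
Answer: $741660$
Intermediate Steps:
$- 526 \left(-247 - 1163\right) = \left(-526\right) \left(-1410\right) = 741660$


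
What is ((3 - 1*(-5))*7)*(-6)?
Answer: -336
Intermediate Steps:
((3 - 1*(-5))*7)*(-6) = ((3 + 5)*7)*(-6) = (8*7)*(-6) = 56*(-6) = -336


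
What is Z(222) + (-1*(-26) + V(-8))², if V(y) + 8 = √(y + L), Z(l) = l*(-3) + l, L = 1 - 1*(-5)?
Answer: -122 + 36*I*√2 ≈ -122.0 + 50.912*I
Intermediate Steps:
L = 6 (L = 1 + 5 = 6)
Z(l) = -2*l (Z(l) = -3*l + l = -2*l)
V(y) = -8 + √(6 + y) (V(y) = -8 + √(y + 6) = -8 + √(6 + y))
Z(222) + (-1*(-26) + V(-8))² = -2*222 + (-1*(-26) + (-8 + √(6 - 8)))² = -444 + (26 + (-8 + √(-2)))² = -444 + (26 + (-8 + I*√2))² = -444 + (18 + I*√2)²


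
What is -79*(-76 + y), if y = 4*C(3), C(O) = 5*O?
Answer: 1264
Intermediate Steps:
y = 60 (y = 4*(5*3) = 4*15 = 60)
-79*(-76 + y) = -79*(-76 + 60) = -79*(-16) = 1264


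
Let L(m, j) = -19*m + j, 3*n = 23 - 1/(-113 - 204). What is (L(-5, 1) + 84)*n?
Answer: 437520/317 ≈ 1380.2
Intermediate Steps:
n = 7292/951 (n = (23 - 1/(-113 - 204))/3 = (23 - 1/(-317))/3 = (23 - 1*(-1/317))/3 = (23 + 1/317)/3 = (⅓)*(7292/317) = 7292/951 ≈ 7.6677)
L(m, j) = j - 19*m
(L(-5, 1) + 84)*n = ((1 - 19*(-5)) + 84)*(7292/951) = ((1 + 95) + 84)*(7292/951) = (96 + 84)*(7292/951) = 180*(7292/951) = 437520/317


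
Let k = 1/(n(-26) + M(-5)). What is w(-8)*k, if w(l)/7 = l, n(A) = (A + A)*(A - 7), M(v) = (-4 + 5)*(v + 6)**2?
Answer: -56/1717 ≈ -0.032615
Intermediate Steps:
M(v) = (6 + v)**2 (M(v) = 1*(6 + v)**2 = (6 + v)**2)
n(A) = 2*A*(-7 + A) (n(A) = (2*A)*(-7 + A) = 2*A*(-7 + A))
w(l) = 7*l
k = 1/1717 (k = 1/(2*(-26)*(-7 - 26) + (6 - 5)**2) = 1/(2*(-26)*(-33) + 1**2) = 1/(1716 + 1) = 1/1717 ≈ 0.00058241)
w(-8)*k = (7*(-8))*(1/1717) = -56*1/1717 = -56/1717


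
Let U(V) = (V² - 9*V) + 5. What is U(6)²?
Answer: 169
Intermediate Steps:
U(V) = 5 + V² - 9*V
U(6)² = (5 + 6² - 9*6)² = (5 + 36 - 54)² = (-13)² = 169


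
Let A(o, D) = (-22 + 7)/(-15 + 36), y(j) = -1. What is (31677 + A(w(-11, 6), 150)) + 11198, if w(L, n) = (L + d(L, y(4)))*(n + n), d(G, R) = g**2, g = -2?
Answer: 300120/7 ≈ 42874.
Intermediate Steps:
d(G, R) = 4 (d(G, R) = (-2)**2 = 4)
w(L, n) = 2*n*(4 + L) (w(L, n) = (L + 4)*(n + n) = (4 + L)*(2*n) = 2*n*(4 + L))
A(o, D) = -5/7 (A(o, D) = -15/21 = -15*1/21 = -5/7)
(31677 + A(w(-11, 6), 150)) + 11198 = (31677 - 5/7) + 11198 = 221734/7 + 11198 = 300120/7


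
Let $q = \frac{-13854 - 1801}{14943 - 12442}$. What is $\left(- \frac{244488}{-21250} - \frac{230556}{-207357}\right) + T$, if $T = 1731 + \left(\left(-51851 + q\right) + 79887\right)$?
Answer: $\frac{54684959121698036}{1836707826875} \approx 29773.0$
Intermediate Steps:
$q = - \frac{15655}{2501} \approx -6.2595$
$T = \frac{74431612}{2501}$ ($T = 1731 + \left(\left(-51851 - \frac{15655}{2501}\right) + 79887\right) = 1731 + \left(- \frac{129695006}{2501} + 79887\right) = 1731 + \frac{70102381}{2501} = \frac{74431612}{2501} \approx 29761.0$)
$\left(- \frac{244488}{-21250} - \frac{230556}{-207357}\right) + T = \left(- \frac{244488}{-21250} - \frac{230556}{-207357}\right) + \frac{74431612}{2501} = \left(\left(-244488\right) \left(- \frac{1}{21250}\right) - - \frac{76852}{69119}\right) + \frac{74431612}{2501} = \left(\frac{122244}{10625} + \frac{76852}{69119}\right) + \frac{74431612}{2501} = \frac{9265935536}{734389375} + \frac{74431612}{2501} = \frac{54684959121698036}{1836707826875}$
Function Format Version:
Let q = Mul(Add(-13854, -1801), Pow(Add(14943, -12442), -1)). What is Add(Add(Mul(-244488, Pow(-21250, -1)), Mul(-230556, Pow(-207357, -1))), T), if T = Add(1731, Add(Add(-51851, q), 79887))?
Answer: Rational(54684959121698036, 1836707826875) ≈ 29773.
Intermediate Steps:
q = Rational(-15655, 2501) (q = Mul(-15655, Pow(2501, -1)) = Mul(-15655, Rational(1, 2501)) = Rational(-15655, 2501) ≈ -6.2595)
T = Rational(74431612, 2501) (T = Add(1731, Add(Add(-51851, Rational(-15655, 2501)), 79887)) = Add(1731, Add(Rational(-129695006, 2501), 79887)) = Add(1731, Rational(70102381, 2501)) = Rational(74431612, 2501) ≈ 29761.)
Add(Add(Mul(-244488, Pow(-21250, -1)), Mul(-230556, Pow(-207357, -1))), T) = Add(Add(Mul(-244488, Pow(-21250, -1)), Mul(-230556, Pow(-207357, -1))), Rational(74431612, 2501)) = Add(Add(Mul(-244488, Rational(-1, 21250)), Mul(-230556, Rational(-1, 207357))), Rational(74431612, 2501)) = Add(Add(Rational(122244, 10625), Rational(76852, 69119)), Rational(74431612, 2501)) = Add(Rational(9265935536, 734389375), Rational(74431612, 2501)) = Rational(54684959121698036, 1836707826875)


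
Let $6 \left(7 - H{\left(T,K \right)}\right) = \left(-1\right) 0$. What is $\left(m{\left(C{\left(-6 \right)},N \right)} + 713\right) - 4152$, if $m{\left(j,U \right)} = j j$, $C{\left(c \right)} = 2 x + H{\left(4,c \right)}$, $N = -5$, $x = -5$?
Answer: $-3430$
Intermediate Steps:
$H{\left(T,K \right)} = 7$ ($H{\left(T,K \right)} = 7 - \frac{\left(-1\right) 0}{6} = 7 - 0 = 7 + 0 = 7$)
$C{\left(c \right)} = -3$ ($C{\left(c \right)} = 2 \left(-5\right) + 7 = -10 + 7 = -3$)
$m{\left(j,U \right)} = j^{2}$
$\left(m{\left(C{\left(-6 \right)},N \right)} + 713\right) - 4152 = \left(\left(-3\right)^{2} + 713\right) - 4152 = \left(9 + 713\right) - 4152 = 722 - 4152 = -3430$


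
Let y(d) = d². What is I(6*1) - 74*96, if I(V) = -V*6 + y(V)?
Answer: -7104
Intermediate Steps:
I(V) = V² - 6*V (I(V) = -V*6 + V² = -6*V + V² = V² - 6*V)
I(6*1) - 74*96 = (6*1)*(-6 + 6*1) - 74*96 = 6*(-6 + 6) - 7104 = 6*0 - 7104 = 0 - 7104 = -7104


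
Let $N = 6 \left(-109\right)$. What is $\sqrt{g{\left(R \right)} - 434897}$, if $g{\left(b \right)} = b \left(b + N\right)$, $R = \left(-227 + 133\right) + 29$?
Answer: $i \sqrt{388162} \approx 623.03 i$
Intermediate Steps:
$N = -654$
$R = -65$ ($R = -94 + 29 = -65$)
$g{\left(b \right)} = b \left(-654 + b\right)$ ($g{\left(b \right)} = b \left(b - 654\right) = b \left(-654 + b\right)$)
$\sqrt{g{\left(R \right)} - 434897} = \sqrt{- 65 \left(-654 - 65\right) - 434897} = \sqrt{\left(-65\right) \left(-719\right) - 434897} = \sqrt{46735 - 434897} = \sqrt{-388162} = i \sqrt{388162}$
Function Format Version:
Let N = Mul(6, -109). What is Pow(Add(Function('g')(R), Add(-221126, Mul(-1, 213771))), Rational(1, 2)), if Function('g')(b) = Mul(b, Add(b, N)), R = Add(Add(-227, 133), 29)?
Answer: Mul(I, Pow(388162, Rational(1, 2))) ≈ Mul(623.03, I)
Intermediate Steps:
N = -654
R = -65 (R = Add(-94, 29) = -65)
Function('g')(b) = Mul(b, Add(-654, b)) (Function('g')(b) = Mul(b, Add(b, -654)) = Mul(b, Add(-654, b)))
Pow(Add(Function('g')(R), Add(-221126, Mul(-1, 213771))), Rational(1, 2)) = Pow(Add(Mul(-65, Add(-654, -65)), Add(-221126, Mul(-1, 213771))), Rational(1, 2)) = Pow(Add(Mul(-65, -719), Add(-221126, -213771)), Rational(1, 2)) = Pow(Add(46735, -434897), Rational(1, 2)) = Pow(-388162, Rational(1, 2)) = Mul(I, Pow(388162, Rational(1, 2)))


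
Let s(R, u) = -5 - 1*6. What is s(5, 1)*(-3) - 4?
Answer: 29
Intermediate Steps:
s(R, u) = -11 (s(R, u) = -5 - 6 = -11)
s(5, 1)*(-3) - 4 = -11*(-3) - 4 = 33 - 4 = 29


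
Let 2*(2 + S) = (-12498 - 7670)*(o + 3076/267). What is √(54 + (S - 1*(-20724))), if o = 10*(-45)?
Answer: 8*√4948350249/267 ≈ 2107.7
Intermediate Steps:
o = -450
S = 1180573682/267 (S = -2 + ((-12498 - 7670)*(-450 + 3076/267))/2 = -2 + (-20168*(-450 + 3076*(1/267)))/2 = -2 + (-20168*(-450 + 3076/267))/2 = -2 + (-20168*(-117074/267))/2 = -2 + (½)*(2361148432/267) = -2 + 1180574216/267 = 1180573682/267 ≈ 4.4216e+6)
√(54 + (S - 1*(-20724))) = √(54 + (1180573682/267 - 1*(-20724))) = √(54 + (1180573682/267 + 20724)) = √(54 + 1186106990/267) = √(1186121408/267) = 8*√4948350249/267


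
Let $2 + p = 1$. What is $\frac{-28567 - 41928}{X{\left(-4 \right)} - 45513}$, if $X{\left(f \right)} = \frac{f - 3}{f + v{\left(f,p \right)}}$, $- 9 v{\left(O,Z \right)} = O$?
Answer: $\frac{2255840}{1456353} \approx 1.549$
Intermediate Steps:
$p = -1$ ($p = -2 + 1 = -1$)
$v{\left(O,Z \right)} = - \frac{O}{9}$
$X{\left(f \right)} = \frac{9 \left(-3 + f\right)}{8 f}$ ($X{\left(f \right)} = \frac{f - 3}{f - \frac{f}{9}} = \frac{-3 + f}{\frac{8}{9} f} = \left(-3 + f\right) \frac{9}{8 f} = \frac{9 \left(-3 + f\right)}{8 f}$)
$\frac{-28567 - 41928}{X{\left(-4 \right)} - 45513} = \frac{-28567 - 41928}{\frac{9 \left(-3 - 4\right)}{8 \left(-4\right)} - 45513} = - \frac{70495}{\frac{9}{8} \left(- \frac{1}{4}\right) \left(-7\right) - 45513} = - \frac{70495}{\frac{63}{32} - 45513} = - \frac{70495}{- \frac{1456353}{32}} = \left(-70495\right) \left(- \frac{32}{1456353}\right) = \frac{2255840}{1456353}$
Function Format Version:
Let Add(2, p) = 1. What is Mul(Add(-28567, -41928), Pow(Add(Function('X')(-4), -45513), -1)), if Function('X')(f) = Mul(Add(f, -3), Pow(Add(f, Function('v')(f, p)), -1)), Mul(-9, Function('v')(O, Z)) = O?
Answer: Rational(2255840, 1456353) ≈ 1.5490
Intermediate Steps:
p = -1 (p = Add(-2, 1) = -1)
Function('v')(O, Z) = Mul(Rational(-1, 9), O)
Function('X')(f) = Mul(Rational(9, 8), Pow(f, -1), Add(-3, f)) (Function('X')(f) = Mul(Add(f, -3), Pow(Add(f, Mul(Rational(-1, 9), f)), -1)) = Mul(Add(-3, f), Pow(Mul(Rational(8, 9), f), -1)) = Mul(Add(-3, f), Mul(Rational(9, 8), Pow(f, -1))) = Mul(Rational(9, 8), Pow(f, -1), Add(-3, f)))
Mul(Add(-28567, -41928), Pow(Add(Function('X')(-4), -45513), -1)) = Mul(Add(-28567, -41928), Pow(Add(Mul(Rational(9, 8), Pow(-4, -1), Add(-3, -4)), -45513), -1)) = Mul(-70495, Pow(Add(Mul(Rational(9, 8), Rational(-1, 4), -7), -45513), -1)) = Mul(-70495, Pow(Add(Rational(63, 32), -45513), -1)) = Mul(-70495, Pow(Rational(-1456353, 32), -1)) = Mul(-70495, Rational(-32, 1456353)) = Rational(2255840, 1456353)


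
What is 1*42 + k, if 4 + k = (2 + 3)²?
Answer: 63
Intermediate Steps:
k = 21 (k = -4 + (2 + 3)² = -4 + 5² = -4 + 25 = 21)
1*42 + k = 1*42 + 21 = 42 + 21 = 63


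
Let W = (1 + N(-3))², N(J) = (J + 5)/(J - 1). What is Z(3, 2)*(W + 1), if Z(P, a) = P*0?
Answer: 0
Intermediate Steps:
N(J) = (5 + J)/(-1 + J)
Z(P, a) = 0
W = ¼ (W = (1 + (5 - 3)/(-1 - 3))² = (1 + 2/(-4))² = (1 - ¼*2)² = (1 - ½)² = (½)² = ¼ ≈ 0.25000)
Z(3, 2)*(W + 1) = 0*(¼ + 1) = 0*(5/4) = 0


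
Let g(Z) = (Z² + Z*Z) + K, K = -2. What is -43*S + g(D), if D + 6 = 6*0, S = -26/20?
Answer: 1259/10 ≈ 125.90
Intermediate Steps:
S = -13/10 (S = -26*1/20 = -13/10 ≈ -1.3000)
D = -6 (D = -6 + 6*0 = -6 + 0 = -6)
g(Z) = -2 + 2*Z² (g(Z) = (Z² + Z*Z) - 2 = (Z² + Z²) - 2 = 2*Z² - 2 = -2 + 2*Z²)
-43*S + g(D) = -43*(-13/10) + (-2 + 2*(-6)²) = 559/10 + (-2 + 2*36) = 559/10 + (-2 + 72) = 559/10 + 70 = 1259/10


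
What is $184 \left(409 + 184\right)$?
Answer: $109112$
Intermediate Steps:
$184 \left(409 + 184\right) = 184 \cdot 593 = 109112$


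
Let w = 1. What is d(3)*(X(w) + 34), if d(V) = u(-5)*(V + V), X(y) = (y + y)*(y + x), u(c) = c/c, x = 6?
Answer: 288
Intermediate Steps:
u(c) = 1
X(y) = 2*y*(6 + y) (X(y) = (y + y)*(y + 6) = (2*y)*(6 + y) = 2*y*(6 + y))
d(V) = 2*V (d(V) = 1*(V + V) = 1*(2*V) = 2*V)
d(3)*(X(w) + 34) = (2*3)*(2*1*(6 + 1) + 34) = 6*(2*1*7 + 34) = 6*(14 + 34) = 6*48 = 288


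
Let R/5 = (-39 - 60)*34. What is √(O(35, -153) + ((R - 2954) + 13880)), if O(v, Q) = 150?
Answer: I*√5754 ≈ 75.855*I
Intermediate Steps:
R = -16830 (R = 5*((-39 - 60)*34) = 5*(-99*34) = 5*(-3366) = -16830)
√(O(35, -153) + ((R - 2954) + 13880)) = √(150 + ((-16830 - 2954) + 13880)) = √(150 + (-19784 + 13880)) = √(150 - 5904) = √(-5754) = I*√5754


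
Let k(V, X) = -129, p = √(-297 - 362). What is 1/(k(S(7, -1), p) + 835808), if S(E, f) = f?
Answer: 1/835679 ≈ 1.1966e-6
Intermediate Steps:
p = I*√659 (p = √(-659) = I*√659 ≈ 25.671*I)
1/(k(S(7, -1), p) + 835808) = 1/(-129 + 835808) = 1/835679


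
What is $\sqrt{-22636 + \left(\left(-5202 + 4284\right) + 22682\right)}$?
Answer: $2 i \sqrt{218} \approx 29.53 i$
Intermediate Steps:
$\sqrt{-22636 + \left(\left(-5202 + 4284\right) + 22682\right)} = \sqrt{-22636 + \left(-918 + 22682\right)} = \sqrt{-22636 + 21764} = \sqrt{-872} = 2 i \sqrt{218}$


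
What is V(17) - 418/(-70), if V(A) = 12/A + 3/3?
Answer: 4568/595 ≈ 7.6773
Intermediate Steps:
V(A) = 1 + 12/A (V(A) = 12/A + 3*(⅓) = 12/A + 1 = 1 + 12/A)
V(17) - 418/(-70) = (12 + 17)/17 - 418/(-70) = (1/17)*29 - 418*(-1)/70 = 29/17 - 1*(-209/35) = 29/17 + 209/35 = 4568/595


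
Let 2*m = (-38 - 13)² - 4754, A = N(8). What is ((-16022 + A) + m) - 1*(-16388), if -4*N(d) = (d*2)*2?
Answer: -1437/2 ≈ -718.50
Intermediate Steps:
N(d) = -d (N(d) = -d*2*2/4 = -2*d*2/4 = -d)
A = -8 (A = -1*8 = -8)
m = -2153/2 (m = ((-38 - 13)² - 4754)/2 = ((-51)² - 4754)/2 = (2601 - 4754)/2 = (½)*(-2153) = -2153/2 ≈ -1076.5)
((-16022 + A) + m) - 1*(-16388) = ((-16022 - 8) - 2153/2) - 1*(-16388) = (-16030 - 2153/2) + 16388 = -34213/2 + 16388 = -1437/2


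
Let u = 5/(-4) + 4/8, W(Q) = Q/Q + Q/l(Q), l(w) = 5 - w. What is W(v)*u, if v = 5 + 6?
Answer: 5/8 ≈ 0.62500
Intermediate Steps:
v = 11
W(Q) = 1 + Q/(5 - Q) (W(Q) = Q/Q + Q/(5 - Q) = 1 + Q/(5 - Q))
u = -3/4 (u = 5*(-1/4) + 4*(1/8) = -5/4 + 1/2 = -3/4 ≈ -0.75000)
W(v)*u = -5/(-5 + 11)*(-3/4) = -5/6*(-3/4) = 5/8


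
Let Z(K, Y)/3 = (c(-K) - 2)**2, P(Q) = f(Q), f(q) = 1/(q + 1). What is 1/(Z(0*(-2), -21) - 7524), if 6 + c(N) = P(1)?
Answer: -4/29421 ≈ -0.00013596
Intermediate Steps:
f(q) = 1/(1 + q)
P(Q) = 1/(1 + Q)
c(N) = -11/2 (c(N) = -6 + 1/(1 + 1) = -6 + 1/2 = -11/2)
Z(K, Y) = 675/4 (Z(K, Y) = 3*(-11/2 - 2)**2 = 3*(-15/2)**2 = 3*(225/4) = 675/4)
1/(Z(0*(-2), -21) - 7524) = 1/(675/4 - 7524) = 1/(-29421/4) = -4/29421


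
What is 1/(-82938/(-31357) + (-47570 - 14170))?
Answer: -31357/1935898242 ≈ -1.6198e-5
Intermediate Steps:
1/(-82938/(-31357) + (-47570 - 14170)) = 1/(-82938*(-1/31357) - 61740) = 1/(82938/31357 - 61740) = 1/(-1935898242/31357) = -31357/1935898242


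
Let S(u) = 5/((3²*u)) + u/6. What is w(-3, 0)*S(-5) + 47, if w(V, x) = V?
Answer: 299/6 ≈ 49.833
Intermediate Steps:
S(u) = u/6 + 5/(9*u) (S(u) = 5/((9*u)) + u*(⅙) = 5*(1/(9*u)) + u/6 = 5/(9*u) + u/6 = u/6 + 5/(9*u))
w(-3, 0)*S(-5) + 47 = -3*((⅙)*(-5) + (5/9)/(-5)) + 47 = -3*(-⅚ + (5/9)*(-⅕)) + 47 = -3*(-⅚ - ⅑) + 47 = -3*(-17/18) + 47 = 17/6 + 47 = 299/6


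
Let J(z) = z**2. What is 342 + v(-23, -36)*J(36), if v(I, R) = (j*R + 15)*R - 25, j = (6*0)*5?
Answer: -731898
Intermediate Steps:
j = 0 (j = 0*5 = 0)
v(I, R) = -25 + 15*R (v(I, R) = (0*R + 15)*R - 25 = (0 + 15)*R - 25 = 15*R - 25 = -25 + 15*R)
342 + v(-23, -36)*J(36) = 342 + (-25 + 15*(-36))*36**2 = 342 + (-25 - 540)*1296 = 342 - 565*1296 = 342 - 732240 = -731898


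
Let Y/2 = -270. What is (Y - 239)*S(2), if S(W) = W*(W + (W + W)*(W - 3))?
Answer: 3116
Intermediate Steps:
Y = -540 (Y = 2*(-270) = -540)
S(W) = W*(W + 2*W*(-3 + W)) (S(W) = W*(W + (2*W)*(-3 + W)) = W*(W + 2*W*(-3 + W)))
(Y - 239)*S(2) = (-540 - 239)*(2²*(-5 + 2*2)) = -3116*(-5 + 4) = -3116*(-1) = -779*(-4) = 3116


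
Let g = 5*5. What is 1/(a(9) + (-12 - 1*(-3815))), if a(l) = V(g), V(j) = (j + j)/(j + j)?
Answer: 1/3804 ≈ 0.00026288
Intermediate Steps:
g = 25
V(j) = 1 (V(j) = (2*j)/((2*j)) = (2*j)*(1/(2*j)) = 1)
a(l) = 1
1/(a(9) + (-12 - 1*(-3815))) = 1/(1 + (-12 - 1*(-3815))) = 1/(1 + (-12 + 3815)) = 1/(1 + 3803) = 1/3804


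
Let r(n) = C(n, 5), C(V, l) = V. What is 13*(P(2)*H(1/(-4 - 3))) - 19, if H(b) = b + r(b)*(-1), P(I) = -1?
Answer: -19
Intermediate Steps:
r(n) = n
H(b) = 0 (H(b) = b + b*(-1) = b - b = 0)
13*(P(2)*H(1/(-4 - 3))) - 19 = 13*(-1*0) - 19 = 13*0 - 19 = 0 - 19 = -19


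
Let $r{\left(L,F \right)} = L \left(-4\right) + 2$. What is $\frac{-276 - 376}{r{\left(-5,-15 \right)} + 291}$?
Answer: $- \frac{652}{313} \approx -2.0831$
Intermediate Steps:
$r{\left(L,F \right)} = 2 - 4 L$ ($r{\left(L,F \right)} = - 4 L + 2 = 2 - 4 L$)
$\frac{-276 - 376}{r{\left(-5,-15 \right)} + 291} = \frac{-276 - 376}{\left(2 - -20\right) + 291} = - \frac{652}{\left(2 + 20\right) + 291} = - \frac{652}{22 + 291} = - \frac{652}{313}$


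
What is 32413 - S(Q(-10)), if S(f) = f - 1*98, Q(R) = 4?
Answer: 32507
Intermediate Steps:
S(f) = -98 + f (S(f) = f - 98 = -98 + f)
32413 - S(Q(-10)) = 32413 - (-98 + 4) = 32413 - 1*(-94) = 32413 + 94 = 32507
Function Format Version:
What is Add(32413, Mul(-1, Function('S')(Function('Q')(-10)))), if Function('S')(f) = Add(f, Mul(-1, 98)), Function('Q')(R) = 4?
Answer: 32507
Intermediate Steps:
Function('S')(f) = Add(-98, f) (Function('S')(f) = Add(f, -98) = Add(-98, f))
Add(32413, Mul(-1, Function('S')(Function('Q')(-10)))) = Add(32413, Mul(-1, Add(-98, 4))) = Add(32413, Mul(-1, -94)) = Add(32413, 94) = 32507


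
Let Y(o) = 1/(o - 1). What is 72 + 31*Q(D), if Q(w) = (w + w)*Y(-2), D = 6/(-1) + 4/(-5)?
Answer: 3188/15 ≈ 212.53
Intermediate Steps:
Y(o) = 1/(-1 + o)
D = -34/5 (D = 6*(-1) + 4*(-1/5) = -6 - 4/5 = -34/5 ≈ -6.8000)
Q(w) = -2*w/3 (Q(w) = (w + w)/(-1 - 2) = (2*w)/(-3) = (2*w)*(-1/3) = -2*w/3)
72 + 31*Q(D) = 72 + 31*(-2/3*(-34/5)) = 72 + 31*(68/15) = 72 + 2108/15 = 3188/15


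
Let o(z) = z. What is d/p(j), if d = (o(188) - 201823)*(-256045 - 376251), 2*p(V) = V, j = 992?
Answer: 15936625495/62 ≈ 2.5704e+8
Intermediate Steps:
p(V) = V/2
d = 127493003960 (d = (188 - 201823)*(-256045 - 376251) = -201635*(-632296) = 127493003960)
d/p(j) = 127493003960/(((½)*992)) = 127493003960/496 = 127493003960*(1/496) = 15936625495/62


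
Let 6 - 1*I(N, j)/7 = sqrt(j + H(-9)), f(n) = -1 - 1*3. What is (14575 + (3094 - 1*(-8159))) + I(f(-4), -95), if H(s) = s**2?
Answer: 25870 - 7*I*sqrt(14) ≈ 25870.0 - 26.192*I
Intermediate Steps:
f(n) = -4 (f(n) = -1 - 3 = -4)
I(N, j) = 42 - 7*sqrt(81 + j) (I(N, j) = 42 - 7*sqrt(j + (-9)**2) = 42 - 7*sqrt(j + 81) = 42 - 7*sqrt(81 + j))
(14575 + (3094 - 1*(-8159))) + I(f(-4), -95) = (14575 + (3094 - 1*(-8159))) + (42 - 7*sqrt(81 - 95)) = (14575 + (3094 + 8159)) + (42 - 7*I*sqrt(14)) = (14575 + 11253) + (42 - 7*I*sqrt(14)) = 25828 + (42 - 7*I*sqrt(14)) = 25870 - 7*I*sqrt(14)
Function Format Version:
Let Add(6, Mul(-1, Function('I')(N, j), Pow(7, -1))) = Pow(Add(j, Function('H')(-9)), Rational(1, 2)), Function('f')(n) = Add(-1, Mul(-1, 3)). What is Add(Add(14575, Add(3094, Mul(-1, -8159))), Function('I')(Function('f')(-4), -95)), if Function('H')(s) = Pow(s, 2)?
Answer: Add(25870, Mul(-7, I, Pow(14, Rational(1, 2)))) ≈ Add(25870., Mul(-26.192, I))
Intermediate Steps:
Function('f')(n) = -4 (Function('f')(n) = Add(-1, -3) = -4)
Function('I')(N, j) = Add(42, Mul(-7, Pow(Add(81, j), Rational(1, 2)))) (Function('I')(N, j) = Add(42, Mul(-7, Pow(Add(j, Pow(-9, 2)), Rational(1, 2)))) = Add(42, Mul(-7, Pow(Add(j, 81), Rational(1, 2)))) = Add(42, Mul(-7, Pow(Add(81, j), Rational(1, 2)))))
Add(Add(14575, Add(3094, Mul(-1, -8159))), Function('I')(Function('f')(-4), -95)) = Add(Add(14575, Add(3094, Mul(-1, -8159))), Add(42, Mul(-7, Pow(Add(81, -95), Rational(1, 2))))) = Add(Add(14575, Add(3094, 8159)), Add(42, Mul(-7, Pow(-14, Rational(1, 2))))) = Add(Add(14575, 11253), Add(42, Mul(-7, Mul(I, Pow(14, Rational(1, 2)))))) = Add(25828, Add(42, Mul(-7, I, Pow(14, Rational(1, 2))))) = Add(25870, Mul(-7, I, Pow(14, Rational(1, 2))))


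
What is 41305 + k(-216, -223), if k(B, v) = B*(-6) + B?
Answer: 42385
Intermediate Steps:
k(B, v) = -5*B (k(B, v) = -6*B + B = -5*B)
41305 + k(-216, -223) = 41305 - 5*(-216) = 41305 + 1080 = 42385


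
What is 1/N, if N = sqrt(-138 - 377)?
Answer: -I*sqrt(515)/515 ≈ -0.044065*I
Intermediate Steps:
N = I*sqrt(515) (N = sqrt(-515) = I*sqrt(515) ≈ 22.694*I)
1/N = 1/(I*sqrt(515)) = -I*sqrt(515)/515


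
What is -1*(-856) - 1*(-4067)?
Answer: 4923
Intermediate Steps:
-1*(-856) - 1*(-4067) = 856 + 4067 = 4923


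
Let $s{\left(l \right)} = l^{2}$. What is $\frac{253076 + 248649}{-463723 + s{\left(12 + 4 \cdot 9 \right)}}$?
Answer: $- \frac{71675}{65917} \approx -1.0874$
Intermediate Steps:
$\frac{253076 + 248649}{-463723 + s{\left(12 + 4 \cdot 9 \right)}} = \frac{253076 + 248649}{-463723 + \left(12 + 4 \cdot 9\right)^{2}} = \frac{501725}{-463723 + \left(12 + 36\right)^{2}} = \frac{501725}{-463723 + 48^{2}} = \frac{501725}{-463723 + 2304} = \frac{501725}{-461419} = 501725 \left(- \frac{1}{461419}\right) = - \frac{71675}{65917}$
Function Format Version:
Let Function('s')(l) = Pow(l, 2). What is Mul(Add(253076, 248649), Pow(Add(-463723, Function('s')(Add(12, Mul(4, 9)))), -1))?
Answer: Rational(-71675, 65917) ≈ -1.0874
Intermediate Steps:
Mul(Add(253076, 248649), Pow(Add(-463723, Function('s')(Add(12, Mul(4, 9)))), -1)) = Mul(Add(253076, 248649), Pow(Add(-463723, Pow(Add(12, Mul(4, 9)), 2)), -1)) = Mul(501725, Pow(Add(-463723, Pow(Add(12, 36), 2)), -1)) = Mul(501725, Pow(Add(-463723, Pow(48, 2)), -1)) = Mul(501725, Pow(Add(-463723, 2304), -1)) = Mul(501725, Pow(-461419, -1)) = Mul(501725, Rational(-1, 461419)) = Rational(-71675, 65917)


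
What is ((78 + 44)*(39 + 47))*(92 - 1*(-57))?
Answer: 1563308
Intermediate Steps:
((78 + 44)*(39 + 47))*(92 - 1*(-57)) = (122*86)*(92 + 57) = 10492*149 = 1563308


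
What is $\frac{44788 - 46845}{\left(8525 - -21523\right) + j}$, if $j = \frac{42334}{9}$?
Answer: $- \frac{1089}{18398} \approx -0.059191$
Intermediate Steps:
$j = \frac{42334}{9}$ ($j = 42334 \cdot \frac{1}{9} = \frac{42334}{9} \approx 4703.8$)
$\frac{44788 - 46845}{\left(8525 - -21523\right) + j} = \frac{44788 - 46845}{\left(8525 - -21523\right) + \frac{42334}{9}} = - \frac{2057}{\left(8525 + 21523\right) + \frac{42334}{9}} = - \frac{2057}{30048 + \frac{42334}{9}} = - \frac{2057}{\frac{312766}{9}} = \left(-2057\right) \frac{9}{312766} = - \frac{1089}{18398}$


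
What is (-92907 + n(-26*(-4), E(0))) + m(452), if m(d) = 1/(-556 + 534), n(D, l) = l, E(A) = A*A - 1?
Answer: -2043977/22 ≈ -92908.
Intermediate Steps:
E(A) = -1 + A**2 (E(A) = A**2 - 1 = -1 + A**2)
m(d) = -1/22 (m(d) = 1/(-22) = -1/22)
(-92907 + n(-26*(-4), E(0))) + m(452) = (-92907 + (-1 + 0**2)) - 1/22 = (-92907 + (-1 + 0)) - 1/22 = (-92907 - 1) - 1/22 = -92908 - 1/22 = -2043977/22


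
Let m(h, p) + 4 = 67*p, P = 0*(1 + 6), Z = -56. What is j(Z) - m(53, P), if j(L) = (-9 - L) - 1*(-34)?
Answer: 85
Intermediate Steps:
P = 0 (P = 0*7 = 0)
m(h, p) = -4 + 67*p
j(L) = 25 - L (j(L) = (-9 - L) + 34 = 25 - L)
j(Z) - m(53, P) = (25 - 1*(-56)) - (-4 + 67*0) = (25 + 56) - (-4 + 0) = 81 - 1*(-4) = 81 + 4 = 85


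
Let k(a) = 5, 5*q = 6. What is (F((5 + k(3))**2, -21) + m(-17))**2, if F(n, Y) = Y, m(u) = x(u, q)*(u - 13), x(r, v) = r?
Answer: 239121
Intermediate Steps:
q = 6/5 (q = (1/5)*6 = 6/5 ≈ 1.2000)
m(u) = u*(-13 + u) (m(u) = u*(u - 13) = u*(-13 + u))
(F((5 + k(3))**2, -21) + m(-17))**2 = (-21 - 17*(-13 - 17))**2 = (-21 - 17*(-30))**2 = (-21 + 510)**2 = 489**2 = 239121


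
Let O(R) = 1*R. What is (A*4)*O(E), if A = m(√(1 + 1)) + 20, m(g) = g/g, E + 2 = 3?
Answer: 84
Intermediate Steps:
E = 1 (E = -2 + 3 = 1)
m(g) = 1
O(R) = R
A = 21 (A = 1 + 20 = 21)
(A*4)*O(E) = (21*4)*1 = 84*1 = 84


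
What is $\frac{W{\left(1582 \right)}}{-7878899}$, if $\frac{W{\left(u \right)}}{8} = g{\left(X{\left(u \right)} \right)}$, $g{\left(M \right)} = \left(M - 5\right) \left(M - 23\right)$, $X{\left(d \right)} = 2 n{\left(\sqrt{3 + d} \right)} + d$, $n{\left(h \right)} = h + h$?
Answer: $- \frac{19871224}{7878899} - \frac{14336 \sqrt{1585}}{1125557} \approx -3.0292$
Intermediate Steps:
$n{\left(h \right)} = 2 h$
$X{\left(d \right)} = d + 4 \sqrt{3 + d}$ ($X{\left(d \right)} = 2 \cdot 2 \sqrt{3 + d} + d = 4 \sqrt{3 + d} + d = d + 4 \sqrt{3 + d}$)
$g{\left(M \right)} = \left(-23 + M\right) \left(-5 + M\right)$ ($g{\left(M \right)} = \left(-5 + M\right) \left(-23 + M\right) = \left(-23 + M\right) \left(-5 + M\right)$)
$W{\left(u \right)} = 920 - 896 \sqrt{3 + u} - 224 u + 8 \left(u + 4 \sqrt{3 + u}\right)^{2}$ ($W{\left(u \right)} = 8 \left(115 + \left(u + 4 \sqrt{3 + u}\right)^{2} - 28 \left(u + 4 \sqrt{3 + u}\right)\right) = 8 \left(115 + \left(u + 4 \sqrt{3 + u}\right)^{2} - \left(28 u + 112 \sqrt{3 + u}\right)\right) = 8 \left(115 + \left(u + 4 \sqrt{3 + u}\right)^{2} - 112 \sqrt{3 + u} - 28 u\right) = 920 - 896 \sqrt{3 + u} - 224 u + 8 \left(u + 4 \sqrt{3 + u}\right)^{2}$)
$\frac{W{\left(1582 \right)}}{-7878899} = \frac{920 - 896 \sqrt{3 + 1582} - 354368 + 8 \left(1582 + 4 \sqrt{3 + 1582}\right)^{2}}{-7878899} = \left(920 - 896 \sqrt{1585} - 354368 + 8 \left(1582 + 4 \sqrt{1585}\right)^{2}\right) \left(- \frac{1}{7878899}\right) = \left(-353448 - 896 \sqrt{1585} + 8 \left(1582 + 4 \sqrt{1585}\right)^{2}\right) \left(- \frac{1}{7878899}\right) = \frac{353448}{7878899} - \frac{8 \left(1582 + 4 \sqrt{1585}\right)^{2}}{7878899} + \frac{128 \sqrt{1585}}{1125557}$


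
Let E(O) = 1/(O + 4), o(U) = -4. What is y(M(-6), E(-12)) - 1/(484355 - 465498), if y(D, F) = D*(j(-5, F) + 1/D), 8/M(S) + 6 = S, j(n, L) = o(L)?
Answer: 207424/56571 ≈ 3.6666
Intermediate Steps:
j(n, L) = -4
M(S) = 8/(-6 + S)
E(O) = 1/(4 + O)
y(D, F) = D*(-4 + 1/D)
y(M(-6), E(-12)) - 1/(484355 - 465498) = (1 - 32/(-6 - 6)) - 1/(484355 - 465498) = (1 - 32/(-12)) - 1/18857 = (1 - 32*(-1)/12) - 1*1/18857 = (1 - 4*(-⅔)) - 1/18857 = (1 + 8/3) - 1/18857 = 11/3 - 1/18857 = 207424/56571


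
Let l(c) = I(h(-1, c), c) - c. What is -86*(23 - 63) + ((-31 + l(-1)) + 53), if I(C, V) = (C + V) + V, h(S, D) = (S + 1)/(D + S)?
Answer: 3461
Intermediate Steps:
h(S, D) = (1 + S)/(D + S)
I(C, V) = C + 2*V
l(c) = c (l(c) = ((1 - 1)/(c - 1) + 2*c) - c = (0/(-1 + c) + 2*c) - c = (0 + 2*c) - c = 2*c - c = c)
-86*(23 - 63) + ((-31 + l(-1)) + 53) = -86*(23 - 63) + ((-31 - 1) + 53) = -86*(-40) + (-32 + 53) = 3440 + 21 = 3461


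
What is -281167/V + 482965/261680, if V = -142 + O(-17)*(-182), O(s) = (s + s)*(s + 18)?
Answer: -7065577417/158211728 ≈ -44.659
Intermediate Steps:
O(s) = 2*s*(18 + s) (O(s) = (2*s)*(18 + s) = 2*s*(18 + s))
V = 6046 (V = -142 + (2*(-17)*(18 - 17))*(-182) = -142 + (2*(-17)*1)*(-182) = -142 - 34*(-182) = -142 + 6188 = 6046)
-281167/V + 482965/261680 = -281167/6046 + 482965/261680 = -281167*1/6046 + 482965*(1/261680) = -281167/6046 + 96593/52336 = -7065577417/158211728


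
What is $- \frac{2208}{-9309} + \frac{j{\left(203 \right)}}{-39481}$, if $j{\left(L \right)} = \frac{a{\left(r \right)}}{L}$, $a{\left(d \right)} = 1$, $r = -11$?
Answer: $\frac{203406005}{857566801} \approx 0.23719$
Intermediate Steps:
$j{\left(L \right)} = \frac{1}{L}$ ($j{\left(L \right)} = 1 \frac{1}{L} = \frac{1}{L}$)
$- \frac{2208}{-9309} + \frac{j{\left(203 \right)}}{-39481} = - \frac{2208}{-9309} + \frac{1}{203 \left(-39481\right)} = \left(-2208\right) \left(- \frac{1}{9309}\right) + \frac{1}{203} \left(- \frac{1}{39481}\right) = \frac{736}{3103} - \frac{1}{8014643} = \frac{203406005}{857566801}$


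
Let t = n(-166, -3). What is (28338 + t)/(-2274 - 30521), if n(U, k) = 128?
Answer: -28466/32795 ≈ -0.86800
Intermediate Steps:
t = 128
(28338 + t)/(-2274 - 30521) = (28338 + 128)/(-2274 - 30521) = 28466/(-32795) = 28466*(-1/32795) = -28466/32795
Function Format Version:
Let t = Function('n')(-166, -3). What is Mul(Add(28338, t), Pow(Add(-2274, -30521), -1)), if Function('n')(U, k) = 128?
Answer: Rational(-28466, 32795) ≈ -0.86800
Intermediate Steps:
t = 128
Mul(Add(28338, t), Pow(Add(-2274, -30521), -1)) = Mul(Add(28338, 128), Pow(Add(-2274, -30521), -1)) = Mul(28466, Pow(-32795, -1)) = Mul(28466, Rational(-1, 32795)) = Rational(-28466, 32795)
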